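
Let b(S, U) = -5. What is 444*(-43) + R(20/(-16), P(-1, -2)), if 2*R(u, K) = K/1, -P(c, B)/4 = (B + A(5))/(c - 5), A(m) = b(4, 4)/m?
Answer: -19093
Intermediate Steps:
A(m) = -5/m
P(c, B) = -4*(-1 + B)/(-5 + c) (P(c, B) = -4*(B - 5/5)/(c - 5) = -4*(B - 5*1/5)/(-5 + c) = -4*(B - 1)/(-5 + c) = -4*(-1 + B)/(-5 + c))
R(u, K) = K/2 (R(u, K) = (K/1)/2 = (K*1)/2 = K/2)
444*(-43) + R(20/(-16), P(-1, -2)) = 444*(-43) + (4*(1 - 1*(-2))/(-5 - 1))/2 = -19092 + (4*(1 + 2)/(-6))/2 = -19092 + (4*(-1/6)*3)/2 = -19092 + (1/2)*(-2) = -19092 - 1 = -19093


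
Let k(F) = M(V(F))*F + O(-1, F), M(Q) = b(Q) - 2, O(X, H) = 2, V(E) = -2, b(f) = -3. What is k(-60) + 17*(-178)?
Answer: -2724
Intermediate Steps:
M(Q) = -5 (M(Q) = -3 - 2 = -5)
k(F) = 2 - 5*F (k(F) = -5*F + 2 = 2 - 5*F)
k(-60) + 17*(-178) = (2 - 5*(-60)) + 17*(-178) = (2 + 300) - 3026 = 302 - 3026 = -2724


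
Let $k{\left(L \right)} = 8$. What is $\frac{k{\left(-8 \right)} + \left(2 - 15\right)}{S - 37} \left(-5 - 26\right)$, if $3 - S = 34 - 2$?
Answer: $- \frac{155}{66} \approx -2.3485$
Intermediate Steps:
$S = -29$ ($S = 3 - \left(34 - 2\right) = 3 - 32 = -29$)
$\frac{k{\left(-8 \right)} + \left(2 - 15\right)}{S - 37} \left(-5 - 26\right) = \frac{8 + \left(2 - 15\right)}{-29 - 37} \left(-5 - 26\right) = \frac{8 + \left(2 - 15\right)}{-66} \left(-31\right) = \left(8 - 13\right) \left(- \frac{1}{66}\right) \left(-31\right) = \left(-5\right) \left(- \frac{1}{66}\right) \left(-31\right) = \frac{5}{66} \left(-31\right) = - \frac{155}{66}$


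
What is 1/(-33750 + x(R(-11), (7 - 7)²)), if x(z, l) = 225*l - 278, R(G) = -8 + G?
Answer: -1/34028 ≈ -2.9388e-5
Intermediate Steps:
x(z, l) = -278 + 225*l
1/(-33750 + x(R(-11), (7 - 7)²)) = 1/(-33750 + (-278 + 225*(7 - 7)²)) = 1/(-33750 + (-278 + 225*0²)) = 1/(-33750 + (-278 + 225*0)) = 1/(-33750 + (-278 + 0)) = 1/(-33750 - 278) = 1/(-34028) = -1/34028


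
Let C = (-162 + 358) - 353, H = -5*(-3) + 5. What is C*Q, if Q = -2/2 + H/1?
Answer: -2983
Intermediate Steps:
H = 20 (H = 15 + 5 = 20)
C = -157 (C = 196 - 353 = -157)
Q = 19 (Q = -2/2 + 20/1 = -2*1/2 + 20*1 = -1 + 20 = 19)
C*Q = -157*19 = -2983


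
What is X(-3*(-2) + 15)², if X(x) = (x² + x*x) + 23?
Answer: 819025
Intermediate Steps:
X(x) = 23 + 2*x² (X(x) = (x² + x²) + 23 = 2*x² + 23 = 23 + 2*x²)
X(-3*(-2) + 15)² = (23 + 2*(-3*(-2) + 15)²)² = (23 + 2*(6 + 15)²)² = (23 + 2*21²)² = (23 + 2*441)² = (23 + 882)² = 905² = 819025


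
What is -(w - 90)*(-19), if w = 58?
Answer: -608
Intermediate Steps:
-(w - 90)*(-19) = -(58 - 90)*(-19) = -(-32)*(-19) = -1*608 = -608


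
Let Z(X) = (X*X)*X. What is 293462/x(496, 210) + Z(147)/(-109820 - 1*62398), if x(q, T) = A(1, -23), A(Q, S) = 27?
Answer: 16817890865/1549962 ≈ 10851.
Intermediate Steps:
x(q, T) = 27
Z(X) = X³ (Z(X) = X²*X = X³)
293462/x(496, 210) + Z(147)/(-109820 - 1*62398) = 293462/27 + 147³/(-109820 - 1*62398) = 293462*(1/27) + 3176523/(-109820 - 62398) = 293462/27 + 3176523/(-172218) = 293462/27 + 3176523*(-1/172218) = 293462/27 - 1058841/57406 = 16817890865/1549962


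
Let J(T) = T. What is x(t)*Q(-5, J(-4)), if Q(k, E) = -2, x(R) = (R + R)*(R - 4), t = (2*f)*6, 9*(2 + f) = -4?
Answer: -35200/9 ≈ -3911.1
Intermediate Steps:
f = -22/9 (f = -2 + (1/9)*(-4) = -2 - 4/9 = -22/9 ≈ -2.4444)
t = -88/3 (t = (2*(-22/9))*6 = -44/9*6 = -88/3 ≈ -29.333)
x(R) = 2*R*(-4 + R) (x(R) = (2*R)*(-4 + R) = 2*R*(-4 + R))
x(t)*Q(-5, J(-4)) = (2*(-88/3)*(-4 - 88/3))*(-2) = (2*(-88/3)*(-100/3))*(-2) = (17600/9)*(-2) = -35200/9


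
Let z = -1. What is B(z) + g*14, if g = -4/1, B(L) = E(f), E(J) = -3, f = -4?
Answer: -59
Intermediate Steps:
B(L) = -3
g = -4 (g = -4*1 = -4)
B(z) + g*14 = -3 - 4*14 = -3 - 56 = -59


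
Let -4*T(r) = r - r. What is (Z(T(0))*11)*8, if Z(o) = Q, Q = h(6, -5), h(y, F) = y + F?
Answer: 88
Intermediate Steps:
T(r) = 0 (T(r) = -(r - r)/4 = -¼*0 = 0)
h(y, F) = F + y
Q = 1 (Q = -5 + 6 = 1)
Z(o) = 1
(Z(T(0))*11)*8 = (1*11)*8 = 11*8 = 88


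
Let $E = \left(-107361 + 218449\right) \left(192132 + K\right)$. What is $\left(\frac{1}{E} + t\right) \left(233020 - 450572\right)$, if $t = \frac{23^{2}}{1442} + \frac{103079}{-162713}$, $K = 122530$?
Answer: $\frac{14868056388344417549675}{256300221257029418} \approx 58010.0$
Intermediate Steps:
$E = 34955172256$ ($E = \left(-107361 + 218449\right) \left(192132 + 122530\right) = 111088 \cdot 314662 = 34955172256$)
$t = - \frac{62564741}{234632146}$ ($t = 529 \cdot \frac{1}{1442} + 103079 \left(- \frac{1}{162713}\right) = \frac{529}{1442} - \frac{103079}{162713} = - \frac{62564741}{234632146} \approx -0.26665$)
$\left(\frac{1}{E} + t\right) \left(233020 - 450572\right) = \left(\frac{1}{34955172256} - \frac{62564741}{234632146}\right) \left(233020 - 450572\right) = \left(\frac{1}{34955172256} - \frac{62564741}{234632146}\right) \left(-217552\right) = \left(- \frac{1093480649286196775}{4100803540112470688}\right) \left(-217552\right) = \frac{14868056388344417549675}{256300221257029418}$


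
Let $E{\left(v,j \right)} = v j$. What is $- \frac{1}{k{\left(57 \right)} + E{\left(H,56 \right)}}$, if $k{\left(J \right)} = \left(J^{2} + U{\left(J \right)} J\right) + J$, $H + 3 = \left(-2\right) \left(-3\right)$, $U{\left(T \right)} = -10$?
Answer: $- \frac{1}{2904} \approx -0.00034435$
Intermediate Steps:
$H = 3$ ($H = -3 - -6 = -3 + 6 = 3$)
$k{\left(J \right)} = J^{2} - 9 J$ ($k{\left(J \right)} = \left(J^{2} - 10 J\right) + J = J^{2} - 9 J$)
$E{\left(v,j \right)} = j v$
$- \frac{1}{k{\left(57 \right)} + E{\left(H,56 \right)}} = - \frac{1}{57 \left(-9 + 57\right) + 56 \cdot 3} = - \frac{1}{57 \cdot 48 + 168} = - \frac{1}{2736 + 168} = - \frac{1}{2904}$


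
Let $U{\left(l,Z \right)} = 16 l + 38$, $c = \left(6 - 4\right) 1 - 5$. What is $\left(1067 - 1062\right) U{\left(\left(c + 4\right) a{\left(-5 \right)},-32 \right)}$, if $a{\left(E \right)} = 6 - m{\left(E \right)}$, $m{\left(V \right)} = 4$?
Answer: $350$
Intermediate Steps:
$a{\left(E \right)} = 2$ ($a{\left(E \right)} = 6 - 4 = 2$)
$c = -3$ ($c = 2 \cdot 1 - 5 = 2 - 5 = -3$)
$U{\left(l,Z \right)} = 38 + 16 l$
$\left(1067 - 1062\right) U{\left(\left(c + 4\right) a{\left(-5 \right)},-32 \right)} = \left(1067 - 1062\right) \left(38 + 16 \left(-3 + 4\right) 2\right) = 5 \left(38 + 16 \cdot 1 \cdot 2\right) = 5 \left(38 + 16 \cdot 2\right) = 5 \left(38 + 32\right) = 5 \cdot 70 = 350$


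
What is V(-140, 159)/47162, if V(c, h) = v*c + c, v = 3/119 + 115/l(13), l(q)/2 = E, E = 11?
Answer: -81845/4409647 ≈ -0.018560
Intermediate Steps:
l(q) = 22 (l(q) = 2*11 = 22)
v = 13751/2618 (v = 3/119 + 115/22 = 13751/2618 ≈ 5.2525)
V(c, h) = 16369*c/2618 (V(c, h) = 13751*c/2618 + c = 16369*c/2618)
V(-140, 159)/47162 = ((16369/2618)*(-140))/47162 = -163690/187*1/47162 = -81845/4409647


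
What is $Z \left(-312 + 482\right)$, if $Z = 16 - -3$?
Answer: $3230$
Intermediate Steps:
$Z = 19$ ($Z = 16 + 3 = 19$)
$Z \left(-312 + 482\right) = 19 \left(-312 + 482\right) = 19 \cdot 170 = 3230$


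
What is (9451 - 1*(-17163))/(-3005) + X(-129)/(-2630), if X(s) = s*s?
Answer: -4800041/316126 ≈ -15.184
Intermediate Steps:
X(s) = s²
(9451 - 1*(-17163))/(-3005) + X(-129)/(-2630) = (9451 - 1*(-17163))/(-3005) + (-129)²/(-2630) = (9451 + 17163)*(-1/3005) + 16641*(-1/2630) = 26614*(-1/3005) - 16641/2630 = -26614/3005 - 16641/2630 = -4800041/316126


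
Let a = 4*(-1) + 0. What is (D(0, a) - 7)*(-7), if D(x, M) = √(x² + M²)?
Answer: 21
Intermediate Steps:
a = -4 (a = -4 + 0 = -4)
D(x, M) = √(M² + x²)
(D(0, a) - 7)*(-7) = (√((-4)² + 0²) - 7)*(-7) = (√(16 + 0) - 7)*(-7) = (√16 - 7)*(-7) = (4 - 7)*(-7) = -3*(-7) = 21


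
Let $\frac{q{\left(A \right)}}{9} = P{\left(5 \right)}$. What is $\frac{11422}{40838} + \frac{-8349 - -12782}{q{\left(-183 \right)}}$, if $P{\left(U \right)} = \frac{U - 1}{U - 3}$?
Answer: $\frac{90620225}{367542} \approx 246.56$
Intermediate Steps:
$P{\left(U \right)} = \frac{-1 + U}{-3 + U}$
$q{\left(A \right)} = 18$ ($q{\left(A \right)} = 9 \frac{-1 + 5}{-3 + 5} = 9 \cdot \frac{1}{2} \cdot 4 = 9 \cdot 2 = 18$)
$\frac{11422}{40838} + \frac{-8349 - -12782}{q{\left(-183 \right)}} = \frac{11422}{40838} + \frac{-8349 - -12782}{18} = 11422 \cdot \frac{1}{40838} + \left(-8349 + 12782\right) \frac{1}{18} = \frac{5711}{20419} + 4433 \cdot \frac{1}{18} = \frac{5711}{20419} + \frac{4433}{18} = \frac{90620225}{367542}$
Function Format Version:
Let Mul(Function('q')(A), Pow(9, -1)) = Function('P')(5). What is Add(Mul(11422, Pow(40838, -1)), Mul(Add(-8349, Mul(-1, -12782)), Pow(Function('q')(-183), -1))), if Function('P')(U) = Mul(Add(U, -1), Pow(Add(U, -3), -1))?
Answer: Rational(90620225, 367542) ≈ 246.56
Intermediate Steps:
Function('P')(U) = Mul(Pow(Add(-3, U), -1), Add(-1, U)) (Function('P')(U) = Mul(Add(-1, U), Pow(Add(-3, U), -1)) = Mul(Pow(Add(-3, U), -1), Add(-1, U)))
Function('q')(A) = 18 (Function('q')(A) = Mul(9, Mul(Pow(Add(-3, 5), -1), Add(-1, 5))) = Mul(9, Mul(Pow(2, -1), 4)) = Mul(9, Mul(Rational(1, 2), 4)) = Mul(9, 2) = 18)
Add(Mul(11422, Pow(40838, -1)), Mul(Add(-8349, Mul(-1, -12782)), Pow(Function('q')(-183), -1))) = Add(Mul(11422, Pow(40838, -1)), Mul(Add(-8349, Mul(-1, -12782)), Pow(18, -1))) = Add(Mul(11422, Rational(1, 40838)), Mul(Add(-8349, 12782), Rational(1, 18))) = Add(Rational(5711, 20419), Mul(4433, Rational(1, 18))) = Add(Rational(5711, 20419), Rational(4433, 18)) = Rational(90620225, 367542)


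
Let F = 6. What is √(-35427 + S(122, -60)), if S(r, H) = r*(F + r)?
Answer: I*√19811 ≈ 140.75*I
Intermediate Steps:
S(r, H) = r*(6 + r)
√(-35427 + S(122, -60)) = √(-35427 + 122*(6 + 122)) = √(-35427 + 122*128) = √(-35427 + 15616) = √(-19811) = I*√19811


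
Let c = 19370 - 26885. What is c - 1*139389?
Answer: -146904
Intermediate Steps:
c = -7515
c - 1*139389 = -7515 - 1*139389 = -7515 - 139389 = -146904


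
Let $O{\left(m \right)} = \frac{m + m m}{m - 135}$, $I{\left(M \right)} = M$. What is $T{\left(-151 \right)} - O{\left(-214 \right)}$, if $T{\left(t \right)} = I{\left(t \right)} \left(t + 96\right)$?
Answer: $\frac{2944027}{349} \approx 8435.6$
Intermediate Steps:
$T{\left(t \right)} = t \left(96 + t\right)$ ($T{\left(t \right)} = t \left(t + 96\right) = t \left(96 + t\right)$)
$O{\left(m \right)} = \frac{m + m^{2}}{-135 + m}$
$T{\left(-151 \right)} - O{\left(-214 \right)} = - 151 \left(96 - 151\right) - - \frac{214 \left(1 - 214\right)}{-135 - 214} = \left(-151\right) \left(-55\right) - \left(-214\right) \frac{1}{-349} \left(-213\right) = 8305 - \left(-214\right) \left(- \frac{1}{349}\right) \left(-213\right) = 8305 - - \frac{45582}{349} = 8305 + \frac{45582}{349} = \frac{2944027}{349}$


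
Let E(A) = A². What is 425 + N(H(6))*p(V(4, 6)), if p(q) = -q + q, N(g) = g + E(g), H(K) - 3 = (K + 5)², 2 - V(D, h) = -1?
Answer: 425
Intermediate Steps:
V(D, h) = 3 (V(D, h) = 2 - 1*(-1) = 2 + 1 = 3)
H(K) = 3 + (5 + K)² (H(K) = 3 + (K + 5)² = 3 + (5 + K)²)
N(g) = g + g²
p(q) = 0
425 + N(H(6))*p(V(4, 6)) = 425 + ((3 + (5 + 6)²)*(1 + (3 + (5 + 6)²)))*0 = 425 + ((3 + 11²)*(1 + (3 + 11²)))*0 = 425 + ((3 + 121)*(1 + (3 + 121)))*0 = 425 + (124*(1 + 124))*0 = 425 + (124*125)*0 = 425 + 15500*0 = 425 + 0 = 425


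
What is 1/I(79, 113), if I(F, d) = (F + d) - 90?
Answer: 1/102 ≈ 0.0098039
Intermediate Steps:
I(F, d) = -90 + F + d
1/I(79, 113) = 1/(-90 + 79 + 113) = 1/102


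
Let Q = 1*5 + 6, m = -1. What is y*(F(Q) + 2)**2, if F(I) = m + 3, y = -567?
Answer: -9072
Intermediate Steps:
Q = 11 (Q = 5 + 6 = 11)
F(I) = 2 (F(I) = -1 + 3 = 2)
y*(F(Q) + 2)**2 = -567*(2 + 2)**2 = -567*4**2 = -567*16 = -9072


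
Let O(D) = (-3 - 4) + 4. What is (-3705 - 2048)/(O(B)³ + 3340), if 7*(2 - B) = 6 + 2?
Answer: -5753/3313 ≈ -1.7365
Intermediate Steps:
B = 6/7 (B = 2 - (6 + 2)/7 = 2 - ⅐*8 = 2 - 8/7 = 6/7 ≈ 0.85714)
O(D) = -3 (O(D) = -7 + 4 = -3)
(-3705 - 2048)/(O(B)³ + 3340) = (-3705 - 2048)/((-3)³ + 3340) = -5753/(-27 + 3340) = -5753/3313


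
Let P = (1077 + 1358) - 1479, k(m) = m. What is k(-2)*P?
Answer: -1912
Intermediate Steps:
P = 956 (P = 2435 - 1479 = 956)
k(-2)*P = -2*956 = -1912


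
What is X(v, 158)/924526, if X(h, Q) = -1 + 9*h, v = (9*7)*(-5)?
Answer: -1418/462263 ≈ -0.0030675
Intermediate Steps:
v = -315 (v = 63*(-5) = -315)
X(v, 158)/924526 = (-1 + 9*(-315))/924526 = (-1 - 2835)*(1/924526) = -2836*1/924526 = -1418/462263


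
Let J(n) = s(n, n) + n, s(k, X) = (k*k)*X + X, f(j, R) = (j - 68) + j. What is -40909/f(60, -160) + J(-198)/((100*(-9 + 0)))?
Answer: 10190191/1300 ≈ 7838.6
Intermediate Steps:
f(j, R) = -68 + 2*j (f(j, R) = (-68 + j) + j = -68 + 2*j)
s(k, X) = X + X*k² (s(k, X) = k²*X + X = X*k² + X = X + X*k²)
J(n) = n + n*(1 + n²) (J(n) = n*(1 + n²) + n = n + n*(1 + n²))
-40909/f(60, -160) + J(-198)/((100*(-9 + 0))) = -40909/(-68 + 2*60) + (-198*(2 + (-198)²))/((100*(-9 + 0))) = -40909/(-68 + 120) + (-198*(2 + 39204))/((100*(-9))) = -40909/52 - 198*39206/(-900) = -40909*1/52 - 7762788*(-1/900) = -40909/52 + 215633/25 = 10190191/1300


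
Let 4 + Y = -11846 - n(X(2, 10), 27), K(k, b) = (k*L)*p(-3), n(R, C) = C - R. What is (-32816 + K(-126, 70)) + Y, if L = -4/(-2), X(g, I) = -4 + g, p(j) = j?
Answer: -43939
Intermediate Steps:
L = 2 (L = -4*(-1/2) = 2)
K(k, b) = -6*k (K(k, b) = (k*2)*(-3) = (2*k)*(-3) = -6*k)
Y = -11879 (Y = -4 + (-11846 - (27 - (-4 + 2))) = -4 + (-11846 - (27 - 1*(-2))) = -4 + (-11846 - (27 + 2)) = -4 + (-11846 - 1*29) = -4 + (-11846 - 29) = -4 - 11875 = -11879)
(-32816 + K(-126, 70)) + Y = (-32816 - 6*(-126)) - 11879 = (-32816 + 756) - 11879 = -32060 - 11879 = -43939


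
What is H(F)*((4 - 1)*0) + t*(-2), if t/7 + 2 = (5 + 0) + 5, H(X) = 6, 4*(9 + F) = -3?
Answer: -112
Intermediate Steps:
F = -39/4 (F = -9 + (¼)*(-3) = -9 - ¾ = -39/4 ≈ -9.7500)
t = 56 (t = -14 + 7*((5 + 0) + 5) = -14 + 7*(5 + 5) = -14 + 7*10 = -14 + 70 = 56)
H(F)*((4 - 1)*0) + t*(-2) = 6*((4 - 1)*0) + 56*(-2) = 6*(3*0) - 112 = 6*0 - 112 = 0 - 112 = -112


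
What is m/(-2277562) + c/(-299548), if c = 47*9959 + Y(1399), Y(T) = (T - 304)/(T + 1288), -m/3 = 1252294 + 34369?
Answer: 4327306922027/32735295973027 ≈ 0.13219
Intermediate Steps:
m = -3859989 (m = -3*(1252294 + 34369) = -3*1286663 = -3859989)
Y(T) = (-304 + T)/(1288 + T)
c = 1257713246/2687 (c = 47*9959 + (-304 + 1399)/(1288 + 1399) = 468073 + 1095/2687 = 1257713246/2687 ≈ 4.6807e+5)
m/(-2277562) + c/(-299548) = -3859989/(-2277562) + (1257713246/2687)/(-299548) = -3859989*(-1/2277562) + (1257713246/2687)*(-1/299548) = 551427/325366 - 628856623/402442738 = 4327306922027/32735295973027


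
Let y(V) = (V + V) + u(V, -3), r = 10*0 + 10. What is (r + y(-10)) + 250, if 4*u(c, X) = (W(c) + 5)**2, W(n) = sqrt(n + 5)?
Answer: 245 + 5*I*sqrt(5)/2 ≈ 245.0 + 5.5902*I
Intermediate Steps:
W(n) = sqrt(5 + n)
u(c, X) = (5 + sqrt(5 + c))**2/4 (u(c, X) = (sqrt(5 + c) + 5)**2/4 = (5 + sqrt(5 + c))**2/4)
r = 10 (r = 0 + 10 = 10)
y(V) = 2*V + (5 + sqrt(5 + V))**2/4 (y(V) = (V + V) + (5 + sqrt(5 + V))**2/4 = 2*V + (5 + sqrt(5 + V))**2/4)
(r + y(-10)) + 250 = (10 + (2*(-10) + (5 + sqrt(5 - 10))**2/4)) + 250 = (10 + (-20 + (5 + sqrt(-5))**2/4)) + 250 = (10 + (-20 + (5 + I*sqrt(5))**2/4)) + 250 = (-10 + (5 + I*sqrt(5))**2/4) + 250 = 240 + (5 + I*sqrt(5))**2/4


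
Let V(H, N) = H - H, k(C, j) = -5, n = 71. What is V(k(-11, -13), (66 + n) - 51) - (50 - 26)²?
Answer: -576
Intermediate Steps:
V(H, N) = 0
V(k(-11, -13), (66 + n) - 51) - (50 - 26)² = 0 - (50 - 26)² = 0 - 1*24² = 0 - 1*576 = 0 - 576 = -576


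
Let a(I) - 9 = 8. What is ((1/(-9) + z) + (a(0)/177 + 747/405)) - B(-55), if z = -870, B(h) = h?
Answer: -719656/885 ≈ -813.17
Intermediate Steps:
a(I) = 17 (a(I) = 9 + 8 = 17)
((1/(-9) + z) + (a(0)/177 + 747/405)) - B(-55) = ((1/(-9) - 870) + (17/177 + 747/405)) - 1*(-55) = ((-⅑ - 870) + (17*(1/177) + 747*(1/405))) + 55 = (-7831/9 + (17/177 + 83/45)) + 55 = (-7831/9 + 5152/2655) + 55 = -768331/885 + 55 = -719656/885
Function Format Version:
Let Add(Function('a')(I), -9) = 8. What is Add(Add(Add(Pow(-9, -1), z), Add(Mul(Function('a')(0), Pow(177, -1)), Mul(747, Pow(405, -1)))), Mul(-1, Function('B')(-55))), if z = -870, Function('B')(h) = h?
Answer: Rational(-719656, 885) ≈ -813.17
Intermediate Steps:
Function('a')(I) = 17 (Function('a')(I) = Add(9, 8) = 17)
Add(Add(Add(Pow(-9, -1), z), Add(Mul(Function('a')(0), Pow(177, -1)), Mul(747, Pow(405, -1)))), Mul(-1, Function('B')(-55))) = Add(Add(Add(Pow(-9, -1), -870), Add(Mul(17, Pow(177, -1)), Mul(747, Pow(405, -1)))), Mul(-1, -55)) = Add(Add(Add(Rational(-1, 9), -870), Add(Mul(17, Rational(1, 177)), Mul(747, Rational(1, 405)))), 55) = Add(Add(Rational(-7831, 9), Add(Rational(17, 177), Rational(83, 45))), 55) = Add(Add(Rational(-7831, 9), Rational(5152, 2655)), 55) = Add(Rational(-768331, 885), 55) = Rational(-719656, 885)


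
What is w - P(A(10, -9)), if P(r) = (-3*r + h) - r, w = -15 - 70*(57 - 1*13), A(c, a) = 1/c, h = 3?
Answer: -15488/5 ≈ -3097.6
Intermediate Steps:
w = -3095 (w = -15 - 70*(57 - 13) = -15 - 70*44 = -15 - 3080 = -3095)
P(r) = 3 - 4*r (P(r) = (-3*r + 3) - r = (3 - 3*r) - r = 3 - 4*r)
w - P(A(10, -9)) = -3095 - (3 - 4/10) = -3095 - (3 - 4*⅒) = -3095 - (3 - ⅖) = -3095 - 1*13/5 = -3095 - 13/5 = -15488/5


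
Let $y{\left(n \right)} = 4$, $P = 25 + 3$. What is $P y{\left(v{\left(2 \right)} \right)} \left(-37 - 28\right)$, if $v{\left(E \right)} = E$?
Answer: $-7280$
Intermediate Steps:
$P = 28$
$P y{\left(v{\left(2 \right)} \right)} \left(-37 - 28\right) = 28 \cdot 4 \left(-37 - 28\right) = 112 \left(-37 - 28\right) = 112 \left(-65\right) = -7280$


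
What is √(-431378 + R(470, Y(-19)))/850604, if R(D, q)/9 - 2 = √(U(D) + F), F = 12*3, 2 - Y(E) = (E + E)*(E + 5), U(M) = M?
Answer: √(-431360 + 9*√506)/850604 ≈ 0.00077195*I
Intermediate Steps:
Y(E) = 2 - 2*E*(5 + E) (Y(E) = 2 - (E + E)*(E + 5) = 2 - 2*E*(5 + E))
F = 36
R(D, q) = 18 + 9*√(36 + D) (R(D, q) = 18 + 9*√(D + 36) = 18 + 9*√(36 + D))
√(-431378 + R(470, Y(-19)))/850604 = √(-431378 + (18 + 9*√(36 + 470)))/850604 = √(-431378 + (18 + 9*√506))*(1/850604) = √(-431360 + 9*√506)*(1/850604) = √(-431360 + 9*√506)/850604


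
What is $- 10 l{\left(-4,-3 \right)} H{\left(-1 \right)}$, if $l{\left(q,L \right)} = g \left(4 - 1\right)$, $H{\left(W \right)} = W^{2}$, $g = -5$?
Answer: $150$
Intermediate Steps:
$l{\left(q,L \right)} = -15$ ($l{\left(q,L \right)} = - 5 \left(4 - 1\right) = \left(-5\right) 3 = -15$)
$- 10 l{\left(-4,-3 \right)} H{\left(-1 \right)} = \left(-10\right) \left(-15\right) \left(-1\right)^{2} = 150 \cdot 1 = 150$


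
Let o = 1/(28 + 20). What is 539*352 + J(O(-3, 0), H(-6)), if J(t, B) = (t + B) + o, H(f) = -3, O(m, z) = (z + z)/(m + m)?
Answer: 9106801/48 ≈ 1.8973e+5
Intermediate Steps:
O(m, z) = z/m (O(m, z) = (2*z)/((2*m)) = (2*z)*(1/(2*m)) = z/m)
o = 1/48 ≈ 0.020833
J(t, B) = 1/48 + B + t (J(t, B) = (t + B) + 1/48 = (B + t) + 1/48 = 1/48 + B + t)
539*352 + J(O(-3, 0), H(-6)) = 539*352 + (1/48 - 3 + 0/(-3)) = 189728 + (1/48 - 3 + 0*(-1/3)) = 189728 + (1/48 - 3 + 0) = 189728 - 143/48 = 9106801/48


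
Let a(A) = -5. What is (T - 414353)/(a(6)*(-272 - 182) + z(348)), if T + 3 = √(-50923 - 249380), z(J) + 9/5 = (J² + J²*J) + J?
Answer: -2071780/211339561 + 15*I*√33367/211339561 ≈ -0.0098031 + 1.2965e-5*I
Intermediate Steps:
z(J) = -9/5 + J + J² + J³ (z(J) = -9/5 + ((J² + J²*J) + J) = -9/5 + ((J² + J³) + J) = -9/5 + (J + J² + J³) = -9/5 + J + J² + J³)
T = -3 + 3*I*√33367 (T = -3 + √(-50923 - 249380) = -3 + √(-300303) = -3 + 3*I*√33367 ≈ -3.0 + 548.0*I)
(T - 414353)/(a(6)*(-272 - 182) + z(348)) = ((-3 + 3*I*√33367) - 414353)/(-5*(-272 - 182) + (-9/5 + 348 + 348² + 348³)) = (-414356 + 3*I*√33367)/(-5*(-454) + (-9/5 + 348 + 121104 + 42144192)) = (-414356 + 3*I*√33367)/(2270 + 211328211/5) = (-414356 + 3*I*√33367)/(211339561/5) = (-414356 + 3*I*√33367)*(5/211339561) = -2071780/211339561 + 15*I*√33367/211339561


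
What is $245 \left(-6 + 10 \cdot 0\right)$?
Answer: $-1470$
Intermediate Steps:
$245 \left(-6 + 10 \cdot 0\right) = 245 \left(-6 + 0\right) = 245 \left(-6\right) = -1470$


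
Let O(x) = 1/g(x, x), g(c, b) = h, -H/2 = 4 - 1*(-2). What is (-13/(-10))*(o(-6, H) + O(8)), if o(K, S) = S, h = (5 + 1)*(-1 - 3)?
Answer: -3757/240 ≈ -15.654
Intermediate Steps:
H = -12 (H = -2*(4 - 1*(-2)) = -2*(4 + 2) = -2*6 = -12)
h = -24 (h = 6*(-4) = -24)
g(c, b) = -24
O(x) = -1/24 (O(x) = 1/(-24) = -1/24)
(-13/(-10))*(o(-6, H) + O(8)) = (-13/(-10))*(-12 - 1/24) = -13*(-⅒)*(-289/24) = (13/10)*(-289/24) = -3757/240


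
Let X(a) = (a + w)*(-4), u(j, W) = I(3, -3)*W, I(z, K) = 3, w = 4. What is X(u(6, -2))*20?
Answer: 160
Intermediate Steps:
u(j, W) = 3*W
X(a) = -16 - 4*a (X(a) = (a + 4)*(-4) = (4 + a)*(-4) = -16 - 4*a)
X(u(6, -2))*20 = (-16 - 12*(-2))*20 = (-16 - 4*(-6))*20 = (-16 + 24)*20 = 8*20 = 160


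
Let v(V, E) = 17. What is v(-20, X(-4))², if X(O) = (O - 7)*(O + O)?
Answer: 289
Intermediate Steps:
X(O) = 2*O*(-7 + O) (X(O) = (-7 + O)*(2*O) = 2*O*(-7 + O))
v(-20, X(-4))² = 17² = 289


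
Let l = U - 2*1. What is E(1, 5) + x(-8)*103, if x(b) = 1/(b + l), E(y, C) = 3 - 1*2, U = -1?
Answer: -92/11 ≈ -8.3636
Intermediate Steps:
l = -3 (l = -1 - 2*1 = -1 - 2 = -3)
E(y, C) = 1 (E(y, C) = 3 - 2 = 1)
x(b) = 1/(-3 + b) (x(b) = 1/(b - 3) = 1/(-3 + b))
E(1, 5) + x(-8)*103 = 1 + 103/(-3 - 8) = 1 + 103/(-11) = 1 - 1/11*103 = 1 - 103/11 = -92/11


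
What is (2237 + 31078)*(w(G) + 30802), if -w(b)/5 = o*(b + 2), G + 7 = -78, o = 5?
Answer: 1095297255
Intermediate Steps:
G = -85 (G = -7 - 78 = -85)
w(b) = -50 - 25*b (w(b) = -25*(b + 2) = -25*(2 + b) = -5*(10 + 5*b) = -50 - 25*b)
(2237 + 31078)*(w(G) + 30802) = (2237 + 31078)*((-50 - 25*(-85)) + 30802) = 33315*((-50 + 2125) + 30802) = 33315*(2075 + 30802) = 33315*32877 = 1095297255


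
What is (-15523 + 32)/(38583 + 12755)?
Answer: -2213/7334 ≈ -0.30175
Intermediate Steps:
(-15523 + 32)/(38583 + 12755) = -15491/51338 = -15491*1/51338 = -2213/7334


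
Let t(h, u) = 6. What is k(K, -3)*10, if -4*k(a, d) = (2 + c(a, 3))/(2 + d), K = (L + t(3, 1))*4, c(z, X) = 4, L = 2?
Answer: 15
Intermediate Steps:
K = 32 (K = (2 + 6)*4 = 8*4 = 32)
k(a, d) = -3/(2*(2 + d)) (k(a, d) = -(2 + 4)/(4*(2 + d)) = -3/(2*(2 + d)))
k(K, -3)*10 = -3/(4 + 2*(-3))*10 = -3/(4 - 6)*10 = -3/(-2)*10 = -3*(-1/2)*10 = (3/2)*10 = 15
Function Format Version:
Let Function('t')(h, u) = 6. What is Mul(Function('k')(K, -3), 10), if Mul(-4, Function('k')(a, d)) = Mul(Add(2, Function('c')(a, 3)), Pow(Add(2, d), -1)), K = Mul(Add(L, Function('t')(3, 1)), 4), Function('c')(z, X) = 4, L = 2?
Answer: 15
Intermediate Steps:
K = 32 (K = Mul(Add(2, 6), 4) = Mul(8, 4) = 32)
Function('k')(a, d) = Mul(Rational(-3, 2), Pow(Add(2, d), -1)) (Function('k')(a, d) = Mul(Rational(-1, 4), Mul(Add(2, 4), Pow(Add(2, d), -1))) = Mul(Rational(-1, 4), Mul(6, Pow(Add(2, d), -1))) = Mul(Rational(-3, 2), Pow(Add(2, d), -1)))
Mul(Function('k')(K, -3), 10) = Mul(Mul(-3, Pow(Add(4, Mul(2, -3)), -1)), 10) = Mul(Mul(-3, Pow(Add(4, -6), -1)), 10) = Mul(Mul(-3, Pow(-2, -1)), 10) = Mul(Mul(-3, Rational(-1, 2)), 10) = Mul(Rational(3, 2), 10) = 15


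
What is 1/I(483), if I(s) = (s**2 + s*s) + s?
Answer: 1/467061 ≈ 2.1410e-6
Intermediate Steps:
I(s) = s + 2*s**2 (I(s) = (s**2 + s**2) + s = 2*s**2 + s = s + 2*s**2)
1/I(483) = 1/(483*(1 + 2*483)) = 1/(483*(1 + 966)) = 1/(483*967) = 1/467061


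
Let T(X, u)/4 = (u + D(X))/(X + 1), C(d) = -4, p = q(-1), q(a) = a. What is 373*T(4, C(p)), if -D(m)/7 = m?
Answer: -47744/5 ≈ -9548.8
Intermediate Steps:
D(m) = -7*m
p = -1
T(X, u) = 4*(u - 7*X)/(1 + X) (T(X, u) = 4*((u - 7*X)/(X + 1)) = 4*((u - 7*X)/(1 + X)) = 4*(u - 7*X)/(1 + X))
373*T(4, C(p)) = 373*(4*(-4 - 7*4)/(1 + 4)) = 373*(4*(-4 - 28)/5) = 373*(4*(⅕)*(-32)) = 373*(-128/5) = -47744/5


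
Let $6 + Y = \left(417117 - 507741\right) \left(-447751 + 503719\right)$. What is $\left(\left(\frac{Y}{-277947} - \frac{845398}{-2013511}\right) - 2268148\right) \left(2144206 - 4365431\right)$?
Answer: $\frac{932288621086681755873400}{186549780639} \approx 4.9975 \cdot 10^{12}$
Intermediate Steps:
$Y = -5072044038$ ($Y = -6 + \left(417117 - 507741\right) \left(-447751 + 503719\right) = -6 - 5072044032 = -5072044038$)
$\left(\left(\frac{Y}{-277947} - \frac{845398}{-2013511}\right) - 2268148\right) \left(2144206 - 4365431\right) = \left(\left(- \frac{5072044038}{-277947} - \frac{845398}{-2013511}\right) - 2268148\right) \left(2144206 - 4365431\right) = \left(\left(\left(-5072044038\right) \left(- \frac{1}{277947}\right) - - \frac{845398}{2013511}\right) - 2268148\right) \left(-2221225\right) = \left(\left(\frac{1690681346}{92649} + \frac{845398}{2013511}\right) - 2268148\right) \left(-2221225\right) = \left(\frac{3404283812945108}{186549780639} - 2268148\right) \left(-2221225\right) = \left(- \frac{419718228043841464}{186549780639}\right) \left(-2221225\right) = \frac{932288621086681755873400}{186549780639}$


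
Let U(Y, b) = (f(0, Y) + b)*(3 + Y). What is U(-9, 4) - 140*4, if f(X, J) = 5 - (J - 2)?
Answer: -680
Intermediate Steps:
f(X, J) = 7 - J (f(X, J) = 5 - (-2 + J) = 5 + (2 - J) = 7 - J)
U(Y, b) = (3 + Y)*(7 + b - Y) (U(Y, b) = ((7 - Y) + b)*(3 + Y) = (7 + b - Y)*(3 + Y) = (3 + Y)*(7 + b - Y))
U(-9, 4) - 140*4 = (21 - 1*(-9)**2 + 3*4 + 4*(-9) - 9*4) - 140*4 = (21 - 1*81 + 12 - 36 - 36) - 560 = (21 - 81 + 12 - 36 - 36) - 560 = -120 - 560 = -680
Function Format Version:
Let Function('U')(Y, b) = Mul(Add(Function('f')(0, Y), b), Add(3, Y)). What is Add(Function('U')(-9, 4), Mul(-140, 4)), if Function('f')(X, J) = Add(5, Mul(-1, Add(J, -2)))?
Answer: -680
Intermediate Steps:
Function('f')(X, J) = Add(7, Mul(-1, J)) (Function('f')(X, J) = Add(5, Mul(-1, Add(-2, J))) = Add(5, Add(2, Mul(-1, J))) = Add(7, Mul(-1, J)))
Function('U')(Y, b) = Mul(Add(3, Y), Add(7, b, Mul(-1, Y))) (Function('U')(Y, b) = Mul(Add(Add(7, Mul(-1, Y)), b), Add(3, Y)) = Mul(Add(7, b, Mul(-1, Y)), Add(3, Y)) = Mul(Add(3, Y), Add(7, b, Mul(-1, Y))))
Add(Function('U')(-9, 4), Mul(-140, 4)) = Add(Add(21, Mul(-1, Pow(-9, 2)), Mul(3, 4), Mul(4, -9), Mul(-9, 4)), Mul(-140, 4)) = Add(Add(21, Mul(-1, 81), 12, -36, -36), -560) = Add(Add(21, -81, 12, -36, -36), -560) = Add(-120, -560) = -680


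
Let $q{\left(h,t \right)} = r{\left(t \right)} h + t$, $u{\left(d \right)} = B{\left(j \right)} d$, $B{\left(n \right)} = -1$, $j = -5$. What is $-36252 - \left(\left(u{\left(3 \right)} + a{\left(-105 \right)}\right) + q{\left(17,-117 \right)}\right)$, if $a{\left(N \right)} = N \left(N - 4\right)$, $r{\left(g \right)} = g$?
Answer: $-45588$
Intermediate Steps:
$u{\left(d \right)} = - d$
$q{\left(h,t \right)} = t + h t$ ($q{\left(h,t \right)} = t h + t = h t + t = t + h t$)
$a{\left(N \right)} = N \left(-4 + N\right)$
$-36252 - \left(\left(u{\left(3 \right)} + a{\left(-105 \right)}\right) + q{\left(17,-117 \right)}\right) = -36252 - \left(\left(\left(-1\right) 3 - 105 \left(-4 - 105\right)\right) - 117 \left(1 + 17\right)\right) = -36252 - \left(\left(-3 - -11445\right) - 2106\right) = -36252 - \left(\left(-3 + 11445\right) - 2106\right) = -36252 - \left(11442 - 2106\right) = -36252 - 9336 = -45588$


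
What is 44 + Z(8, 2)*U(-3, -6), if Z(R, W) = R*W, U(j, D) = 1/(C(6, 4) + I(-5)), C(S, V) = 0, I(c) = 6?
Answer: 140/3 ≈ 46.667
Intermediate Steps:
U(j, D) = ⅙ (U(j, D) = 1/(0 + 6) = 1/6 = ⅙)
44 + Z(8, 2)*U(-3, -6) = 44 + (8*2)*(⅙) = 44 + 16*(⅙) = 44 + 8/3 = 140/3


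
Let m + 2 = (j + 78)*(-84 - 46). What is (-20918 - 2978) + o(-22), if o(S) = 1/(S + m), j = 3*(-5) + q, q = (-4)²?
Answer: -245985425/10294 ≈ -23896.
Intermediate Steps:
q = 16
j = 1 (j = 3*(-5) + 16 = -15 + 16 = 1)
m = -10272 (m = -2 + (1 + 78)*(-84 - 46) = -2 + 79*(-130) = -2 - 10270 = -10272)
o(S) = 1/(-10272 + S) (o(S) = 1/(S - 10272) = 1/(-10272 + S))
(-20918 - 2978) + o(-22) = (-20918 - 2978) + 1/(-10272 - 22) = -23896 + 1/(-10294) = -23896 - 1/10294 = -245985425/10294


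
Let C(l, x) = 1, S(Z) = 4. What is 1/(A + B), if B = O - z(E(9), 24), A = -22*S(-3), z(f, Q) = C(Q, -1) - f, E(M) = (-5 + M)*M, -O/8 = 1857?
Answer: -1/14909 ≈ -6.7074e-5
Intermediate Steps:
O = -14856 (O = -8*1857 = -14856)
E(M) = M*(-5 + M)
z(f, Q) = 1 - f
A = -88 (A = -22*4 = -88)
B = -14821 (B = -14856 - (1 - 9*(-5 + 9)) = -14856 - (1 - 9*4) = -14856 - (1 - 1*36) = -14856 - (1 - 36) = -14856 - 1*(-35) = -14856 + 35 = -14821)
1/(A + B) = 1/(-88 - 14821) = 1/(-14909) = -1/14909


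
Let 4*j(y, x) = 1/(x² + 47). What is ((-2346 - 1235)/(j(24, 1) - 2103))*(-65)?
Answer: -8938176/80755 ≈ -110.68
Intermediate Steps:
j(y, x) = 1/(4*(47 + x²)) (j(y, x) = 1/(4*(x² + 47)) = 1/(4*(47 + x²)))
((-2346 - 1235)/(j(24, 1) - 2103))*(-65) = ((-2346 - 1235)/(1/(4*(47 + 1²)) - 2103))*(-65) = -3581/(1/(4*(47 + 1)) - 2103)*(-65) = -3581/((¼)/48 - 2103)*(-65) = -3581/((¼)*(1/48) - 2103)*(-65) = -3581/(1/192 - 2103)*(-65) = -3581/(-403775/192)*(-65) = -3581*(-192/403775)*(-65) = (687552/403775)*(-65) = -8938176/80755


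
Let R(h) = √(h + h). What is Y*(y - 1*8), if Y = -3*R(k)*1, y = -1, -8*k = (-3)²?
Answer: 81*I/2 ≈ 40.5*I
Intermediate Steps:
k = -9/8 (k = -⅛*(-3)² = -⅛*9 = -9/8 ≈ -1.1250)
R(h) = √2*√h (R(h) = √(2*h) = √2*√h)
Y = -9*I/2 (Y = -3*√2*√(-9/8)*1 = -3*√2*3*I*√2/4*1 = -9*I/2*1 = -9*I/2 ≈ -4.5*I)
Y*(y - 1*8) = (-9*I/2)*(-1 - 1*8) = (-9*I/2)*(-1 - 8) = -9*I/2*(-9) = 81*I/2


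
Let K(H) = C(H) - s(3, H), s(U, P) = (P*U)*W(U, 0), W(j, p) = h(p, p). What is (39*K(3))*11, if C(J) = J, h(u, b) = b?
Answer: 1287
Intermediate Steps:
W(j, p) = p
s(U, P) = 0 (s(U, P) = (P*U)*0 = 0)
K(H) = H (K(H) = H - 0 = H - 1*0 = H + 0 = H)
(39*K(3))*11 = (39*3)*11 = 117*11 = 1287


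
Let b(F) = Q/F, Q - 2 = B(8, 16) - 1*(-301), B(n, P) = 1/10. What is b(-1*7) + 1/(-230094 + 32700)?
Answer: -21367903/493485 ≈ -43.300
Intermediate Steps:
B(n, P) = ⅒ (B(n, P) = 1*(⅒) = ⅒)
Q = 3031/10 (Q = 2 + (⅒ - 1*(-301)) = 2 + (⅒ + 301) = 2 + 3011/10 = 3031/10 ≈ 303.10)
b(F) = 3031/(10*F)
b(-1*7) + 1/(-230094 + 32700) = 3031/(10*((-1*7))) + 1/(-230094 + 32700) = (3031/10)/(-7) + 1/(-197394) = (3031/10)*(-⅐) - 1/197394 = -433/10 - 1/197394 = -21367903/493485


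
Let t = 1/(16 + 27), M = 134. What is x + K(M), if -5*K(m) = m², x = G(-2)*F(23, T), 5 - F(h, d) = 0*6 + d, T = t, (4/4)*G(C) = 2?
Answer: -769968/215 ≈ -3581.2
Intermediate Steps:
G(C) = 2
t = 1/43 ≈ 0.023256
T = 1/43 ≈ 0.023256
F(h, d) = 5 - d (F(h, d) = 5 - (0*6 + d) = 5 - (0 + d) = 5 - d)
x = 428/43 (x = 2*(5 - 1*1/43) = 2*(5 - 1/43) = 2*(214/43) = 428/43 ≈ 9.9535)
K(m) = -m²/5
x + K(M) = 428/43 - ⅕*134² = 428/43 - ⅕*17956 = 428/43 - 17956/5 = -769968/215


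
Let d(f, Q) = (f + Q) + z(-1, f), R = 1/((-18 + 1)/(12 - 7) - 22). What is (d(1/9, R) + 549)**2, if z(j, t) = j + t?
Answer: 392593724329/1306449 ≈ 3.0050e+5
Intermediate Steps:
R = -5/127 (R = 1/(-17/5 - 22) = 1/(-127/5) = -5/127 ≈ -0.039370)
d(f, Q) = -1 + Q + 2*f (d(f, Q) = (f + Q) + (-1 + f) = (Q + f) + (-1 + f) = -1 + Q + 2*f)
(d(1/9, R) + 549)**2 = ((-1 - 5/127 + 2*(1/9)) + 549)**2 = ((-1 - 5/127 + 2/9) + 549)**2 = (-934/1143 + 549)**2 = (626573/1143)**2 = 392593724329/1306449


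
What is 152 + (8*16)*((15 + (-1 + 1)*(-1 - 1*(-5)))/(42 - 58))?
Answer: 32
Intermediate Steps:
152 + (8*16)*((15 + (-1 + 1)*(-1 - 1*(-5)))/(42 - 58)) = 152 + 128*((15 + 0*(-1 + 5))/(-16)) = 152 + 128*((15 + 0*4)*(-1/16)) = 152 + 128*((15 + 0)*(-1/16)) = 152 + 128*(15*(-1/16)) = 152 + 128*(-15/16) = 152 - 120 = 32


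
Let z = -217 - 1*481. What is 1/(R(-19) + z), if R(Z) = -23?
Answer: -1/721 ≈ -0.0013870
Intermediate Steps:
z = -698 (z = -217 - 481 = -698)
1/(R(-19) + z) = 1/(-23 - 698) = 1/(-721) = -1/721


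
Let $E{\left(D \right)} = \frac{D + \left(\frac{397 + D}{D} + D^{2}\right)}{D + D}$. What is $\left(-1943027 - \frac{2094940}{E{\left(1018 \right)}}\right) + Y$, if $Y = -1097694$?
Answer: $- \frac{3215390796267811}{1056015571} \approx -3.0448 \cdot 10^{6}$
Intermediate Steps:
$E{\left(D \right)} = \frac{D + D^{2} + \frac{397 + D}{D}}{2 D}$ ($E{\left(D \right)} = \frac{D + \left(\frac{397 + D}{D} + D^{2}\right)}{2 D} = \left(D + \left(D^{2} + \frac{397 + D}{D}\right)\right) \frac{1}{2 D} = \left(D + D^{2} + \frac{397 + D}{D}\right) \frac{1}{2 D} = \frac{D + D^{2} + \frac{397 + D}{D}}{2 D}$)
$\left(-1943027 - \frac{2094940}{E{\left(1018 \right)}}\right) + Y = \left(-1943027 - \frac{2094940}{\frac{1}{2} \cdot \frac{1}{1036324} \left(397 + 1018 + 1018^{2} \left(1 + 1018\right)\right)}\right) - 1097694 = \left(-1943027 - \frac{2094940}{\frac{1}{2} \cdot \frac{1}{1036324} \left(397 + 1018 + 1036324 \cdot 1019\right)}\right) - 1097694 = \left(-1943027 - \frac{2094940}{\frac{1}{2} \cdot \frac{1}{1036324} \left(397 + 1018 + 1056014156\right)}\right) - 1097694 = \left(-1943027 - \frac{2094940}{\frac{1}{2} \cdot \frac{1}{1036324} \cdot 1056015571}\right) - 1097694 = \left(-1943027 - \frac{2094940}{\frac{1056015571}{2072648}}\right) - 1097694 = \left(-1943027 - \frac{4342073201120}{1056015571}\right) - 1097694 = - \frac{2056208840074537}{1056015571} - 1097694 = - \frac{3215390796267811}{1056015571}$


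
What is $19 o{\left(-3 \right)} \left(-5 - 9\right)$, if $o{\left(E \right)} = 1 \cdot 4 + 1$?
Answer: $-1330$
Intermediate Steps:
$o{\left(E \right)} = 5$ ($o{\left(E \right)} = 4 + 1 = 5$)
$19 o{\left(-3 \right)} \left(-5 - 9\right) = 19 \cdot 5 \left(-5 - 9\right) = 95 \left(-14\right) = -1330$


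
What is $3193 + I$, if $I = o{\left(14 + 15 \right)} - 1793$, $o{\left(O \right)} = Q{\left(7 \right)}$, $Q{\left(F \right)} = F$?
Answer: $1407$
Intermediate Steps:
$o{\left(O \right)} = 7$
$I = -1786$ ($I = 7 - 1793 = -1786$)
$3193 + I = 3193 - 1786 = 1407$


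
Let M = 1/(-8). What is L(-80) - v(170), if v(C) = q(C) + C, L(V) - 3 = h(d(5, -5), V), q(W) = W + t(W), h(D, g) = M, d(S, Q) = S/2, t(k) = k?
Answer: -4057/8 ≈ -507.13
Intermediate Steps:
d(S, Q) = S/2 (d(S, Q) = S*(½) = S/2)
M = -⅛ ≈ -0.12500
h(D, g) = -⅛
q(W) = 2*W (q(W) = W + W = 2*W)
L(V) = 23/8 (L(V) = 3 - ⅛ = 23/8)
v(C) = 3*C (v(C) = 2*C + C = 3*C)
L(-80) - v(170) = 23/8 - 3*170 = 23/8 - 1*510 = 23/8 - 510 = -4057/8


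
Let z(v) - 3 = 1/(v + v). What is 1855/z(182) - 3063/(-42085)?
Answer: 28419981559/45998905 ≈ 617.84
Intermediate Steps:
z(v) = 3 + 1/(2*v) (z(v) = 3 + 1/(v + v) = 3 + 1/(2*v))
1855/z(182) - 3063/(-42085) = 1855/(3 + (½)/182) - 3063/(-42085) = 1855/(3 + (½)*(1/182)) - 3063*(-1/42085) = 1855/(3 + 1/364) + 3063/42085 = 1855/(1093/364) + 3063/42085 = 1855*(364/1093) + 3063/42085 = 675220/1093 + 3063/42085 = 28419981559/45998905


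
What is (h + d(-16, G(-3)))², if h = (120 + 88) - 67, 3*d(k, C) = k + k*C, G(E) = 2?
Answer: 15625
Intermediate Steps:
d(k, C) = k/3 + C*k/3 (d(k, C) = (k + k*C)/3 = (k + C*k)/3 = k/3 + C*k/3)
h = 141 (h = 208 - 67 = 141)
(h + d(-16, G(-3)))² = (141 + (⅓)*(-16)*(1 + 2))² = (141 + (⅓)*(-16)*3)² = (141 - 16)² = 125² = 15625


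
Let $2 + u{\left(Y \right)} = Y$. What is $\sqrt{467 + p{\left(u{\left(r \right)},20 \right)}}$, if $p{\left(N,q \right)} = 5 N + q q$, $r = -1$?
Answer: $2 \sqrt{213} \approx 29.189$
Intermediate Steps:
$u{\left(Y \right)} = -2 + Y$
$p{\left(N,q \right)} = q^{2} + 5 N$ ($p{\left(N,q \right)} = 5 N + q^{2} = q^{2} + 5 N$)
$\sqrt{467 + p{\left(u{\left(r \right)},20 \right)}} = \sqrt{467 + \left(20^{2} + 5 \left(-2 - 1\right)\right)} = \sqrt{467 + \left(400 + 5 \left(-3\right)\right)} = \sqrt{467 + \left(400 - 15\right)} = \sqrt{467 + 385} = \sqrt{852} = 2 \sqrt{213}$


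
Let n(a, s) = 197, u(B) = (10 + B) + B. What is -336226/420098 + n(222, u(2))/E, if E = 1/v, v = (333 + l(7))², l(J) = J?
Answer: 4783487718687/210049 ≈ 2.2773e+7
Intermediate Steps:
u(B) = 10 + 2*B
v = 115600 (v = (333 + 7)² = 340² = 115600)
E = 1/115600 ≈ 8.6505e-6
-336226/420098 + n(222, u(2))/E = -336226/420098 + 197/(1/115600) = -336226*1/420098 + 197*115600 = -168113/210049 + 22773200 = 4783487718687/210049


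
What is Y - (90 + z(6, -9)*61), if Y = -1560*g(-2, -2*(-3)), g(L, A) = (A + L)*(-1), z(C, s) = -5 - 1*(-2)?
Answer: 6333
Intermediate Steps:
z(C, s) = -3 (z(C, s) = -5 + 2 = -3)
g(L, A) = -A - L
Y = 6240 (Y = -1560*(-(-2)*(-3) - 1*(-2)) = -1560*(-1*6 + 2) = -1560*(-6 + 2) = -1560*(-4) = 6240)
Y - (90 + z(6, -9)*61) = 6240 - (90 - 3*61) = 6240 - (90 - 183) = 6240 - 1*(-93) = 6240 + 93 = 6333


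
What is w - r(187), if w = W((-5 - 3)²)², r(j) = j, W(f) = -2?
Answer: -183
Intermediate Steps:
w = 4 (w = (-2)² = 4)
w - r(187) = 4 - 1*187 = 4 - 187 = -183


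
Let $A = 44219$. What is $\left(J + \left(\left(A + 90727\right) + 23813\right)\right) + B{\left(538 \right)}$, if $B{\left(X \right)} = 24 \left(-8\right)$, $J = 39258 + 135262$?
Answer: $333087$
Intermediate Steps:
$J = 174520$
$B{\left(X \right)} = -192$
$\left(J + \left(\left(A + 90727\right) + 23813\right)\right) + B{\left(538 \right)} = \left(174520 + \left(\left(44219 + 90727\right) + 23813\right)\right) - 192 = \left(174520 + \left(134946 + 23813\right)\right) - 192 = \left(174520 + 158759\right) - 192 = 333279 - 192 = 333087$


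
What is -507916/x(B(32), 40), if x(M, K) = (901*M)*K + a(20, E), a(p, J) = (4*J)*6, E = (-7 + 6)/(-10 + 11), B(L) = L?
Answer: -126979/288314 ≈ -0.44042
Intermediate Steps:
E = -1 (E = -1/1 = -1*1 = -1)
a(p, J) = 24*J
x(M, K) = -24 + 901*K*M (x(M, K) = (901*M)*K + 24*(-1) = 901*K*M - 24 = -24 + 901*K*M)
-507916/x(B(32), 40) = -507916/(-24 + 901*40*32) = -507916/(-24 + 1153280) = -507916/1153256 = -507916*1/1153256 = -126979/288314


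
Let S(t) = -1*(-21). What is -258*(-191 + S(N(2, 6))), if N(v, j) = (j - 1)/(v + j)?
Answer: 43860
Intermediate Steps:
N(v, j) = (-1 + j)/(j + v)
S(t) = 21
-258*(-191 + S(N(2, 6))) = -258*(-191 + 21) = -258*(-170) = 43860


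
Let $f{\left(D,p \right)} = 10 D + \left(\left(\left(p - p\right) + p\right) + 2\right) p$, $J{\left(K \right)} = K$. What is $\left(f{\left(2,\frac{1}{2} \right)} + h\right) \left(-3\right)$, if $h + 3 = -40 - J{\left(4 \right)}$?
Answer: $\frac{309}{4} \approx 77.25$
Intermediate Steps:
$h = -47$ ($h = -3 - 44 = -47$)
$f{\left(D,p \right)} = 10 D + p \left(2 + p\right)$ ($f{\left(D,p \right)} = 10 D + \left(\left(0 + p\right) + 2\right) p = 10 D + \left(p + 2\right) p = 10 D + \left(2 + p\right) p = 10 D + p \left(2 + p\right)$)
$\left(f{\left(2,\frac{1}{2} \right)} + h\right) \left(-3\right) = \left(\left(\left(\frac{1}{2}\right)^{2} + \frac{2}{2} + 10 \cdot 2\right) - 47\right) \left(-3\right) = \left(\left(\left(\frac{1}{2}\right)^{2} + 2 \cdot \frac{1}{2} + 20\right) - 47\right) \left(-3\right) = \left(\left(\frac{1}{4} + 1 + 20\right) - 47\right) \left(-3\right) = \left(\frac{85}{4} - 47\right) \left(-3\right) = \left(- \frac{103}{4}\right) \left(-3\right) = \frac{309}{4}$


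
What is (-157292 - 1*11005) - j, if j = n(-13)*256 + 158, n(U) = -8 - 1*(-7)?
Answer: -168199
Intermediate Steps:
n(U) = -1 (n(U) = -8 + 7 = -1)
j = -98 (j = -1*256 + 158 = -256 + 158 = -98)
(-157292 - 1*11005) - j = (-157292 - 1*11005) - 1*(-98) = (-157292 - 11005) + 98 = -168297 + 98 = -168199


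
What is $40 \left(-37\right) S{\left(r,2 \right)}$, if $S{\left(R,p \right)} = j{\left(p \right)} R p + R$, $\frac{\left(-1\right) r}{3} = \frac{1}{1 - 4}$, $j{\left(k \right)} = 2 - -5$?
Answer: $-22200$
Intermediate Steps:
$j{\left(k \right)} = 7$ ($j{\left(k \right)} = 2 + 5 = 7$)
$r = 1$ ($r = - \frac{3}{1 - 4} = - \frac{3}{-3} = \left(-3\right) \left(- \frac{1}{3}\right) = 1$)
$S{\left(R,p \right)} = R + 7 R p$ ($S{\left(R,p \right)} = 7 R p + R = R + 7 R p$)
$40 \left(-37\right) S{\left(r,2 \right)} = 40 \left(-37\right) 1 \left(1 + 7 \cdot 2\right) = - 1480 \cdot 1 \left(1 + 14\right) = - 1480 \cdot 1 \cdot 15 = \left(-1480\right) 15 = -22200$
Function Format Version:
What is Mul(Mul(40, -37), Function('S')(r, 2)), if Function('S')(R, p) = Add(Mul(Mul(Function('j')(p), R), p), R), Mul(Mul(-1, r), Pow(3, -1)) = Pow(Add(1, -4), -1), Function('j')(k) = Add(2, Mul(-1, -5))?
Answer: -22200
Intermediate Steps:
Function('j')(k) = 7 (Function('j')(k) = Add(2, 5) = 7)
r = 1 (r = Mul(-3, Pow(Add(1, -4), -1)) = Mul(-3, Pow(-3, -1)) = Mul(-3, Rational(-1, 3)) = 1)
Function('S')(R, p) = Add(R, Mul(7, R, p)) (Function('S')(R, p) = Add(Mul(Mul(7, R), p), R) = Add(Mul(7, R, p), R) = Add(R, Mul(7, R, p)))
Mul(Mul(40, -37), Function('S')(r, 2)) = Mul(Mul(40, -37), Mul(1, Add(1, Mul(7, 2)))) = Mul(-1480, Mul(1, Add(1, 14))) = Mul(-1480, Mul(1, 15)) = Mul(-1480, 15) = -22200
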